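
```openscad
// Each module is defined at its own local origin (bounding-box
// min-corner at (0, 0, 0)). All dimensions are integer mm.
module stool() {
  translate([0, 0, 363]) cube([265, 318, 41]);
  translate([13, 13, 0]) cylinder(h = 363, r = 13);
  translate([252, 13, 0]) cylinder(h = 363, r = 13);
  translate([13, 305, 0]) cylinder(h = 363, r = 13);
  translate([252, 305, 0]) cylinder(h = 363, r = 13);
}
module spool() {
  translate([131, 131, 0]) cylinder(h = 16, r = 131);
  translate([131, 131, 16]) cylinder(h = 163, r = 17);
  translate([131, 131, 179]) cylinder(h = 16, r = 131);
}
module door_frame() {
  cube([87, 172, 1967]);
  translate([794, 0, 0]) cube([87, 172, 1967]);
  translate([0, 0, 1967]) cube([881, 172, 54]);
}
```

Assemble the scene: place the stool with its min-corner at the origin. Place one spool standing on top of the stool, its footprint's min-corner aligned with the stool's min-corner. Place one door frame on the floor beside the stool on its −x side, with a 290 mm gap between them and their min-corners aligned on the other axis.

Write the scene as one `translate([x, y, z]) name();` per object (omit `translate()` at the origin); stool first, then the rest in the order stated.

stool();
translate([0, 0, 404]) spool();
translate([-1171, 0, 0]) door_frame();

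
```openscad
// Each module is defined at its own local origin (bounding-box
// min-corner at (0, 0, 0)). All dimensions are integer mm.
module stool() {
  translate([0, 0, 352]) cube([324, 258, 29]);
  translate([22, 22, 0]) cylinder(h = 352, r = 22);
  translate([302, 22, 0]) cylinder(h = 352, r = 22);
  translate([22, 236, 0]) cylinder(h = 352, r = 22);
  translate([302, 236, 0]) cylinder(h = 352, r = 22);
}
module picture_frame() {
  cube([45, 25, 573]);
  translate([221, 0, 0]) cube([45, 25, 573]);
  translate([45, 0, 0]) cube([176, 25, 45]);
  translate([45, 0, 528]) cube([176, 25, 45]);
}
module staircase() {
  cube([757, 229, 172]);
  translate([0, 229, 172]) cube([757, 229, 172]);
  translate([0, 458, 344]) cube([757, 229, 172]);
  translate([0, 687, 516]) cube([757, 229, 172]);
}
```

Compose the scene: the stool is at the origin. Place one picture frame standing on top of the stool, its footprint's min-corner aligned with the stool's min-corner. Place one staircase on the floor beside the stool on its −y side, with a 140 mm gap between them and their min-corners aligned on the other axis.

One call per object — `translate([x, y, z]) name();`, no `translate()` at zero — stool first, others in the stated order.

stool();
translate([0, 0, 381]) picture_frame();
translate([0, -1056, 0]) staircase();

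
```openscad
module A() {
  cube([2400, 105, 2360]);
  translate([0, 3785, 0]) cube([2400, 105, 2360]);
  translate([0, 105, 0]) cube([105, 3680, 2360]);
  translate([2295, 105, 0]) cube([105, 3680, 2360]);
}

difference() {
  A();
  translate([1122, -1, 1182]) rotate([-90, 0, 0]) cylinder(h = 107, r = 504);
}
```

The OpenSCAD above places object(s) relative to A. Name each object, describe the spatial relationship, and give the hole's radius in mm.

The subtracted cylinder has r = 504 mm.

A is a house frame. The house frame has a circular hole through its front wall. The hole's radius is 504 mm.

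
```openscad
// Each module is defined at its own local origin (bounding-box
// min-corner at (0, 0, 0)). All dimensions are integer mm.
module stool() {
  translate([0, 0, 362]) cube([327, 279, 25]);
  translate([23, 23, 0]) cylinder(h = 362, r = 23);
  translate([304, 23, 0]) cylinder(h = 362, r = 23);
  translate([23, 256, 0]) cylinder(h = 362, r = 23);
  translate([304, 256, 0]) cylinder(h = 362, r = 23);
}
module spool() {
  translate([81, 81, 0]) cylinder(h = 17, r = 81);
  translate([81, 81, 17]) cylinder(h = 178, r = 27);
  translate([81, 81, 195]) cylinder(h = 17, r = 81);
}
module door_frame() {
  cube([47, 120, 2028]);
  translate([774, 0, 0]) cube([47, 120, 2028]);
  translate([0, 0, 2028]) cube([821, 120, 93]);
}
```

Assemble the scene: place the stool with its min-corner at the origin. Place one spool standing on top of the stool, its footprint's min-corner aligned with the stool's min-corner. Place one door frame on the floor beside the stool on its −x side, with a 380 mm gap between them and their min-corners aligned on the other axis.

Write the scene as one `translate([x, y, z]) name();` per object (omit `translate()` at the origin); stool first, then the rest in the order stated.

stool();
translate([0, 0, 387]) spool();
translate([-1201, 0, 0]) door_frame();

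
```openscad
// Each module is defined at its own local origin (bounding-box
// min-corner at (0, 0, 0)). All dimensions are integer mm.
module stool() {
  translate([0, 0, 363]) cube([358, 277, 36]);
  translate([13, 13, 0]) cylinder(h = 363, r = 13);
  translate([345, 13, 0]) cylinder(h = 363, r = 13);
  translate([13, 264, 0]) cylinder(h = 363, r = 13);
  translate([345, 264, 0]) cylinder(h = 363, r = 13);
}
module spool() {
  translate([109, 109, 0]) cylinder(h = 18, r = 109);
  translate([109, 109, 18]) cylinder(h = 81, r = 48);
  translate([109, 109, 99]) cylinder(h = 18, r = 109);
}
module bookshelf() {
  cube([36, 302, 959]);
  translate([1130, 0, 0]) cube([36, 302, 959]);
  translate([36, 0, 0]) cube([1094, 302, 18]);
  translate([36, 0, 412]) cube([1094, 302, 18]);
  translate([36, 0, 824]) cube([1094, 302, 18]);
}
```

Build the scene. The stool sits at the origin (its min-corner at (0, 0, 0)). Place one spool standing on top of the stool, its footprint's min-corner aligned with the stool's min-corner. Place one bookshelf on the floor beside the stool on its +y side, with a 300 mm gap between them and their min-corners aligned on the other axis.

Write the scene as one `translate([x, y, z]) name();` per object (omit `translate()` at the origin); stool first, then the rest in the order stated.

stool();
translate([0, 0, 399]) spool();
translate([0, 577, 0]) bookshelf();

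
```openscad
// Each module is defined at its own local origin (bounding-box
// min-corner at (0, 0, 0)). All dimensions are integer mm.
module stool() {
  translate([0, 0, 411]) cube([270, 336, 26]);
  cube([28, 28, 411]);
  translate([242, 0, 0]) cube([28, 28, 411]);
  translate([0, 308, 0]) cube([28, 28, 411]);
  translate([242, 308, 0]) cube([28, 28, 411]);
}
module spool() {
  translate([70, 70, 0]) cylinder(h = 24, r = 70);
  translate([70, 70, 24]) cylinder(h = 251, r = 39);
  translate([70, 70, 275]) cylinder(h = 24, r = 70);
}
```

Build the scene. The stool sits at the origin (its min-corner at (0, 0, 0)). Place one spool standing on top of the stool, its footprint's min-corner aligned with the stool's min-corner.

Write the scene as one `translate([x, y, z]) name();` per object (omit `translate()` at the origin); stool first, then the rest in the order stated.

stool();
translate([0, 0, 437]) spool();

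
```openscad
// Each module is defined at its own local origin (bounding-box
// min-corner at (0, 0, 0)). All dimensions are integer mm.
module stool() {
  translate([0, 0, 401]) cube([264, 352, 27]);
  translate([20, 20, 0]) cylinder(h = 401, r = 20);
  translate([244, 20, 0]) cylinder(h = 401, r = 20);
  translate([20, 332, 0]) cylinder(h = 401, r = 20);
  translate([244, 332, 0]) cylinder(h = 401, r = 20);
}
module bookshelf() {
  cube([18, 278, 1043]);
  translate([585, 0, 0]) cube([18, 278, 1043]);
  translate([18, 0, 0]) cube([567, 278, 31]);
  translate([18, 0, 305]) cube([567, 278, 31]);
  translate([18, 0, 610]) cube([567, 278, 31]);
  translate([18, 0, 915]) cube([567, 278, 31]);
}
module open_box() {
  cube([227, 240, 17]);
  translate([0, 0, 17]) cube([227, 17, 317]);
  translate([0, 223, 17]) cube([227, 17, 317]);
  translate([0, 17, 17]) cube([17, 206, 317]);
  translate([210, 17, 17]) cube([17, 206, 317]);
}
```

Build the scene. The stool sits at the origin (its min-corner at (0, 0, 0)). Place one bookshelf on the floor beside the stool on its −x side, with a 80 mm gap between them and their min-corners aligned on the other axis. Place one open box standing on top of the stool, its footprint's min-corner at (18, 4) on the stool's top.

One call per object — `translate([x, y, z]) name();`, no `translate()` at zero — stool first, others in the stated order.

stool();
translate([-683, 0, 0]) bookshelf();
translate([18, 4, 428]) open_box();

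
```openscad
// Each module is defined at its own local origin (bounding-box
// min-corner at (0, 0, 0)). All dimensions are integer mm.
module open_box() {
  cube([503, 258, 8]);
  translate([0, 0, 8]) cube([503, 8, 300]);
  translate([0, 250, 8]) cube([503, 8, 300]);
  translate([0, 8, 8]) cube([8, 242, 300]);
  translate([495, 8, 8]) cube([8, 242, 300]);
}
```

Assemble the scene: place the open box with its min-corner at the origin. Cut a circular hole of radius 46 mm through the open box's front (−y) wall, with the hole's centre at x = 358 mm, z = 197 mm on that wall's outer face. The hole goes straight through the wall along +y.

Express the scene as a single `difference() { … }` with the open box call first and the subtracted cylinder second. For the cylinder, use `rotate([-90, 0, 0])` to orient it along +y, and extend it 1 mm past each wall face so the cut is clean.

difference() {
  open_box();
  translate([358, -1, 197]) rotate([-90, 0, 0]) cylinder(h = 10, r = 46);
}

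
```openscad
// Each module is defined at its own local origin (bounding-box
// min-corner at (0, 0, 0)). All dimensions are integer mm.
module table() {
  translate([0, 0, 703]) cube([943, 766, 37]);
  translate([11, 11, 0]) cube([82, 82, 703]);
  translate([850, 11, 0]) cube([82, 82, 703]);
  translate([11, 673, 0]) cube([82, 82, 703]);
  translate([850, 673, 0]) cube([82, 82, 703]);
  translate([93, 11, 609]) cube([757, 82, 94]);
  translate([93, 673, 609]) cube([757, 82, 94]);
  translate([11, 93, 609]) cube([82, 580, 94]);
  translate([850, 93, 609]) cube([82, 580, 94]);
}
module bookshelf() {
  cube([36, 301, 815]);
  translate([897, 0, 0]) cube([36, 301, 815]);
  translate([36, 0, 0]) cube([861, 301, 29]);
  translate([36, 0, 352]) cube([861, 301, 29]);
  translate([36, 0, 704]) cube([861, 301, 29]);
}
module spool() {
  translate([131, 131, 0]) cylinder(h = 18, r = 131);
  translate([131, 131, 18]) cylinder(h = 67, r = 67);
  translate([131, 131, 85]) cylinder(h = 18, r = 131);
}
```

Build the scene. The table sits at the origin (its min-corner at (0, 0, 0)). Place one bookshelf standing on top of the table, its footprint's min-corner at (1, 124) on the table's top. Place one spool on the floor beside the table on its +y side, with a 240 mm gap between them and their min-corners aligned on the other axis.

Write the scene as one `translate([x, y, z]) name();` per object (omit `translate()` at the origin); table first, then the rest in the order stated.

table();
translate([1, 124, 740]) bookshelf();
translate([0, 1006, 0]) spool();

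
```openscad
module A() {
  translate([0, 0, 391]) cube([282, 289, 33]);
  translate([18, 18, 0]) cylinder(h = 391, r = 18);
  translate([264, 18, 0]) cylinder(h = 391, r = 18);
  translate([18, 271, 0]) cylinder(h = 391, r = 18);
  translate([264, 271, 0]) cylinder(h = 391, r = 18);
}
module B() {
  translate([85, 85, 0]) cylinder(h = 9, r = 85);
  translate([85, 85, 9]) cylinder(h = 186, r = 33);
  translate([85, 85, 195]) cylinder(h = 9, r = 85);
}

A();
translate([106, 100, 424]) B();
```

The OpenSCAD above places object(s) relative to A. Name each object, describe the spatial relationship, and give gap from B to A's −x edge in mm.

A is a stool. B is a spool. The spool is on top of the stool. The gap from the spool to the stool's −x edge is 106 mm.

The spool's min-x is at 106; the stool's min-x is 0; gap = 106 mm.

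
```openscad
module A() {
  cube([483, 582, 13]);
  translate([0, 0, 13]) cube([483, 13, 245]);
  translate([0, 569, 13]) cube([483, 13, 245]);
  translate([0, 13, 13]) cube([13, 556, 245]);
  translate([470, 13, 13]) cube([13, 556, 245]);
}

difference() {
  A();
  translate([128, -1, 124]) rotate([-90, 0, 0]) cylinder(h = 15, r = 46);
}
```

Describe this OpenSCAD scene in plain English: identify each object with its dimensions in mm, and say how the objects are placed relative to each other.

A is an open storage box with external size 483×582×258 mm and wall thickness 13 mm (the base is also 13 mm thick). The base covers the whole footprint; the four walls stand on the base, with the y-facing walls full-width and the x-facing walls fitting between their inner faces.

The open box has a circular hole of radius 46 mm through its front wall, centred at (x = 128, z = 124).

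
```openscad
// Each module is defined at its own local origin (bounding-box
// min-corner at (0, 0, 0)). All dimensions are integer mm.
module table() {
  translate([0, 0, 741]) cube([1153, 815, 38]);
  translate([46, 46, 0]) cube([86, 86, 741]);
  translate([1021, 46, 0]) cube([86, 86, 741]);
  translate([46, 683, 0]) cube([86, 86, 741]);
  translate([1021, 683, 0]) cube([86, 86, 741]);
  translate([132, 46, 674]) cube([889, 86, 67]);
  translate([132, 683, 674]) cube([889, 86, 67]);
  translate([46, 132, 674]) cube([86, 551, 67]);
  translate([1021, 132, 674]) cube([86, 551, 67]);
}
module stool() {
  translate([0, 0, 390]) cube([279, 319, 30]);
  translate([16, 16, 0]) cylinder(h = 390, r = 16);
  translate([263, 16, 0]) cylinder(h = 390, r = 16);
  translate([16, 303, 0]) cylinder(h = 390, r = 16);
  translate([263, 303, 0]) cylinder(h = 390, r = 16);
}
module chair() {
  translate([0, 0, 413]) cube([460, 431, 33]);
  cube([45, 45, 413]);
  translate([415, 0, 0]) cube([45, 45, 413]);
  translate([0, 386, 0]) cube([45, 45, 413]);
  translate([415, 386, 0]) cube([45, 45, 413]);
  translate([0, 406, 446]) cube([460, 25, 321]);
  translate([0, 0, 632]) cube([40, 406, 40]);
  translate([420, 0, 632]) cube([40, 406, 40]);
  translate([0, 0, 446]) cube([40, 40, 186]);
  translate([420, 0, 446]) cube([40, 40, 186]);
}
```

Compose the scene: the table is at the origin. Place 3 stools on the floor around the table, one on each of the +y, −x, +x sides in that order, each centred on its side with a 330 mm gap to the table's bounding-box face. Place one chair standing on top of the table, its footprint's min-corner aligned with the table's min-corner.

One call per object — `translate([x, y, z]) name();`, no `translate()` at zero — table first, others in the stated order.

table();
translate([437, 1145, 0]) stool();
translate([-609, 248, 0]) stool();
translate([1483, 248, 0]) stool();
translate([0, 0, 779]) chair();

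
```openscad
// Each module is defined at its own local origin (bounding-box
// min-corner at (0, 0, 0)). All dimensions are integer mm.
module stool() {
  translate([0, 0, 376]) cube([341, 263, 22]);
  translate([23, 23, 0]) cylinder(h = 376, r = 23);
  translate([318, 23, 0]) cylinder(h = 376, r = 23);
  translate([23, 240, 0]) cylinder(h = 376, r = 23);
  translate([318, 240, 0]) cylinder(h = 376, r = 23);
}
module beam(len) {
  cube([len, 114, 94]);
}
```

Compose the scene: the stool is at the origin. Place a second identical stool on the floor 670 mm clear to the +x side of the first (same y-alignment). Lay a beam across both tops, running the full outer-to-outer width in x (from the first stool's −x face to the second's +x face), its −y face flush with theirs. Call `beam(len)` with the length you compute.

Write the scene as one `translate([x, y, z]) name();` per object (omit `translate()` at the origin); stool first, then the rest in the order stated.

stool();
translate([1011, 0, 0]) stool();
translate([0, 0, 398]) beam(1352);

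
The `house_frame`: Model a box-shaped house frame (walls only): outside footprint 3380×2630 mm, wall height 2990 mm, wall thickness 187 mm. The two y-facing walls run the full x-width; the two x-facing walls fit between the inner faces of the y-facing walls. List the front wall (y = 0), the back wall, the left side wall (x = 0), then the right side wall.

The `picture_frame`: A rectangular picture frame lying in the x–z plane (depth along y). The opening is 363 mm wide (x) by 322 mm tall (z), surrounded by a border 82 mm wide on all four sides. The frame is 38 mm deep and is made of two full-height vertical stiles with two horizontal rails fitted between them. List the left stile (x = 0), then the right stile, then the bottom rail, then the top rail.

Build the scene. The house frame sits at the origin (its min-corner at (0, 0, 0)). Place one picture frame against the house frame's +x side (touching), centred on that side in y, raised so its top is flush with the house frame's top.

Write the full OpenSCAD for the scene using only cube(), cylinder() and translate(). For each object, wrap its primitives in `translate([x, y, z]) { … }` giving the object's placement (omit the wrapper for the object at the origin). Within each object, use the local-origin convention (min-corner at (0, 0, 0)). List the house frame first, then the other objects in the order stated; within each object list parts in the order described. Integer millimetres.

cube([3380, 187, 2990]);
translate([0, 2443, 0]) cube([3380, 187, 2990]);
translate([0, 187, 0]) cube([187, 2256, 2990]);
translate([3193, 187, 0]) cube([187, 2256, 2990]);
translate([3380, 1296, 2504]) {
  cube([82, 38, 486]);
  translate([445, 0, 0]) cube([82, 38, 486]);
  translate([82, 0, 0]) cube([363, 38, 82]);
  translate([82, 0, 404]) cube([363, 38, 82]);
}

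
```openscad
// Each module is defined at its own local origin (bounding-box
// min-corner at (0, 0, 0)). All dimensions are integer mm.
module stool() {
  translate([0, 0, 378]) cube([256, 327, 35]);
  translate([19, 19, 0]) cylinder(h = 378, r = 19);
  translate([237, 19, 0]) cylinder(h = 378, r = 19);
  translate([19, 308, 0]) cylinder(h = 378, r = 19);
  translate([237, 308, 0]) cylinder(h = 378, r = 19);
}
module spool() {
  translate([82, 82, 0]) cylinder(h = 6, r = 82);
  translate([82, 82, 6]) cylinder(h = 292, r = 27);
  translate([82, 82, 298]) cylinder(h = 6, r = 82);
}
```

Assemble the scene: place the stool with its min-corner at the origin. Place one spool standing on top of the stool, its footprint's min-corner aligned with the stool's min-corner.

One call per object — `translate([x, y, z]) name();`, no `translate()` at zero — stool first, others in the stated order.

stool();
translate([0, 0, 413]) spool();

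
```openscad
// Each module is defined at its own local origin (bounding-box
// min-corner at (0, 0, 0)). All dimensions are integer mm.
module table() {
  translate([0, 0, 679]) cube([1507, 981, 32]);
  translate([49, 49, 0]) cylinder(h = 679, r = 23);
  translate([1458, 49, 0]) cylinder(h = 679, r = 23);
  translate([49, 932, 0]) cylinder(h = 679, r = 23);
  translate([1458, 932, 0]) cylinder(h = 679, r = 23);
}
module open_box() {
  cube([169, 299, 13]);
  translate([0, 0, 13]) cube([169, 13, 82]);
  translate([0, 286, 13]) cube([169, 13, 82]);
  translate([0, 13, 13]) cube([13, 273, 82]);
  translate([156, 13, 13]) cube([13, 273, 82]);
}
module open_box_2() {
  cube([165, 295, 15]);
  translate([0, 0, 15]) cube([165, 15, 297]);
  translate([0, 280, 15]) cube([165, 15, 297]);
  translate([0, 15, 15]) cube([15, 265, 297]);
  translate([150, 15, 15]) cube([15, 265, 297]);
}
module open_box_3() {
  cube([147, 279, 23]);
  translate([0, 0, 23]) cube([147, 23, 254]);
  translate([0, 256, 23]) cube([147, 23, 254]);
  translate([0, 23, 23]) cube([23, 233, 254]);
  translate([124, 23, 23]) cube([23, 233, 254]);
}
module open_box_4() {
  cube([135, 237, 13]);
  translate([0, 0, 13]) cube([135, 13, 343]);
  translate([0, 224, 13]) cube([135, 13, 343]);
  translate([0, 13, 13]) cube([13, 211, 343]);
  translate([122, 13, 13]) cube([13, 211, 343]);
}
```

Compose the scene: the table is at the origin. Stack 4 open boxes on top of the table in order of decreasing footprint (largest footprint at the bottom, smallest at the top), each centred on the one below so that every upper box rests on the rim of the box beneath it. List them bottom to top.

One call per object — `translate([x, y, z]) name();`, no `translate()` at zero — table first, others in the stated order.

table();
translate([669, 341, 711]) open_box();
translate([671, 343, 806]) open_box_2();
translate([680, 351, 1118]) open_box_3();
translate([686, 372, 1395]) open_box_4();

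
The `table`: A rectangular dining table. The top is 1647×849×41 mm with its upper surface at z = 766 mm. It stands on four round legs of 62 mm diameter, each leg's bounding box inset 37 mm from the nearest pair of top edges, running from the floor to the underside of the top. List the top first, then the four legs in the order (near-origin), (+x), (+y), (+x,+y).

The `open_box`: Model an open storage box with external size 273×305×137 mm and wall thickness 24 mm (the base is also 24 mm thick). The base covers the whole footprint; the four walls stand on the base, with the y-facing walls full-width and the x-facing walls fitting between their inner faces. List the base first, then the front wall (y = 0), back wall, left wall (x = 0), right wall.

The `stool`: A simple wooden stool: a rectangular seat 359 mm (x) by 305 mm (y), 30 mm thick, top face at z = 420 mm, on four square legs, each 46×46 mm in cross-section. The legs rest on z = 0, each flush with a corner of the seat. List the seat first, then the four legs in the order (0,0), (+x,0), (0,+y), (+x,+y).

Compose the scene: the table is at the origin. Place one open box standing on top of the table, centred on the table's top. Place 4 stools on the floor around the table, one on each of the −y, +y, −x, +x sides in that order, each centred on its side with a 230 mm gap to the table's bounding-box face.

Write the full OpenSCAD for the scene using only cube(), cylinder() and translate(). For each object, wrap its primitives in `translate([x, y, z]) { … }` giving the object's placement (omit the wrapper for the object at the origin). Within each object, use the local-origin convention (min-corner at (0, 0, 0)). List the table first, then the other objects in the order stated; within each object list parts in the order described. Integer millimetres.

translate([0, 0, 725]) cube([1647, 849, 41]);
translate([68, 68, 0]) cylinder(h = 725, r = 31);
translate([1579, 68, 0]) cylinder(h = 725, r = 31);
translate([68, 781, 0]) cylinder(h = 725, r = 31);
translate([1579, 781, 0]) cylinder(h = 725, r = 31);
translate([687, 272, 766]) {
  cube([273, 305, 24]);
  translate([0, 0, 24]) cube([273, 24, 113]);
  translate([0, 281, 24]) cube([273, 24, 113]);
  translate([0, 24, 24]) cube([24, 257, 113]);
  translate([249, 24, 24]) cube([24, 257, 113]);
}
translate([644, -535, 0]) {
  translate([0, 0, 390]) cube([359, 305, 30]);
  cube([46, 46, 390]);
  translate([313, 0, 0]) cube([46, 46, 390]);
  translate([0, 259, 0]) cube([46, 46, 390]);
  translate([313, 259, 0]) cube([46, 46, 390]);
}
translate([644, 1079, 0]) {
  translate([0, 0, 390]) cube([359, 305, 30]);
  cube([46, 46, 390]);
  translate([313, 0, 0]) cube([46, 46, 390]);
  translate([0, 259, 0]) cube([46, 46, 390]);
  translate([313, 259, 0]) cube([46, 46, 390]);
}
translate([-589, 272, 0]) {
  translate([0, 0, 390]) cube([359, 305, 30]);
  cube([46, 46, 390]);
  translate([313, 0, 0]) cube([46, 46, 390]);
  translate([0, 259, 0]) cube([46, 46, 390]);
  translate([313, 259, 0]) cube([46, 46, 390]);
}
translate([1877, 272, 0]) {
  translate([0, 0, 390]) cube([359, 305, 30]);
  cube([46, 46, 390]);
  translate([313, 0, 0]) cube([46, 46, 390]);
  translate([0, 259, 0]) cube([46, 46, 390]);
  translate([313, 259, 0]) cube([46, 46, 390]);
}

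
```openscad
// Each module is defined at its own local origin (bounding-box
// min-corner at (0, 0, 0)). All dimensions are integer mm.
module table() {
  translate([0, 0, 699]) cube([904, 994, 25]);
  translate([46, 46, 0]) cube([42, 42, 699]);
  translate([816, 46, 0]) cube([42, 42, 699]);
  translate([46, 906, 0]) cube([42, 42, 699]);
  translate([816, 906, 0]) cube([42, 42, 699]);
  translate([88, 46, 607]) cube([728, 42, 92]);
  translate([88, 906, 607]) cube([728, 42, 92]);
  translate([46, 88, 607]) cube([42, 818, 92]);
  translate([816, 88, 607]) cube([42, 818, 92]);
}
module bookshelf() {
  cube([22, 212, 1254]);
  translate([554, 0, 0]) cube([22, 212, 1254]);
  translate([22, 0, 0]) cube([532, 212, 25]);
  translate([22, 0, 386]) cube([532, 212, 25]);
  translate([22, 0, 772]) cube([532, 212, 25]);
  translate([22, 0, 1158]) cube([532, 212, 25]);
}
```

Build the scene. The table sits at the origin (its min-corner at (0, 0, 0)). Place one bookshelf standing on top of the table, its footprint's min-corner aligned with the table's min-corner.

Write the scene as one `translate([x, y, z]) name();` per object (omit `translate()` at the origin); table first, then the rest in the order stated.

table();
translate([0, 0, 724]) bookshelf();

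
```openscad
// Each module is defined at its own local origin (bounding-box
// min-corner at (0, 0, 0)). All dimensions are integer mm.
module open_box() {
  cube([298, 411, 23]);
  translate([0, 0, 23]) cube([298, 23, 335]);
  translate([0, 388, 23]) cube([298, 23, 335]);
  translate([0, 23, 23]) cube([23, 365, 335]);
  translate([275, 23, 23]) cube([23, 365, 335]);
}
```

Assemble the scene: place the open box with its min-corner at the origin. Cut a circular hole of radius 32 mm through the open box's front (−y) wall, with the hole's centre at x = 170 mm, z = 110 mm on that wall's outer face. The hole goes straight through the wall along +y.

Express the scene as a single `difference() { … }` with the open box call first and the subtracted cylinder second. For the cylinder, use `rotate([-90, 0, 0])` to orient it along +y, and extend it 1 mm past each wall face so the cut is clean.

difference() {
  open_box();
  translate([170, -1, 110]) rotate([-90, 0, 0]) cylinder(h = 25, r = 32);
}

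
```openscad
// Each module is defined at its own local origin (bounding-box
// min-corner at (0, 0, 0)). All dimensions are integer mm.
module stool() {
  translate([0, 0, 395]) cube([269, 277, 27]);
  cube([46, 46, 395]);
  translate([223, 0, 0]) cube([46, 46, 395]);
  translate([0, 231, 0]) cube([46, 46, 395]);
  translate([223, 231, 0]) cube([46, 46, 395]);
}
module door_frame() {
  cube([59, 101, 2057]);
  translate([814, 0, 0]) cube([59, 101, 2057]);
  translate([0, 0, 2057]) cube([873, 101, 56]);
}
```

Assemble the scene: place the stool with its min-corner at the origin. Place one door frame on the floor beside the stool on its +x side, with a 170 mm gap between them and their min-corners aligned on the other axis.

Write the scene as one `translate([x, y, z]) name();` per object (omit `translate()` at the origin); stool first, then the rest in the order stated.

stool();
translate([439, 0, 0]) door_frame();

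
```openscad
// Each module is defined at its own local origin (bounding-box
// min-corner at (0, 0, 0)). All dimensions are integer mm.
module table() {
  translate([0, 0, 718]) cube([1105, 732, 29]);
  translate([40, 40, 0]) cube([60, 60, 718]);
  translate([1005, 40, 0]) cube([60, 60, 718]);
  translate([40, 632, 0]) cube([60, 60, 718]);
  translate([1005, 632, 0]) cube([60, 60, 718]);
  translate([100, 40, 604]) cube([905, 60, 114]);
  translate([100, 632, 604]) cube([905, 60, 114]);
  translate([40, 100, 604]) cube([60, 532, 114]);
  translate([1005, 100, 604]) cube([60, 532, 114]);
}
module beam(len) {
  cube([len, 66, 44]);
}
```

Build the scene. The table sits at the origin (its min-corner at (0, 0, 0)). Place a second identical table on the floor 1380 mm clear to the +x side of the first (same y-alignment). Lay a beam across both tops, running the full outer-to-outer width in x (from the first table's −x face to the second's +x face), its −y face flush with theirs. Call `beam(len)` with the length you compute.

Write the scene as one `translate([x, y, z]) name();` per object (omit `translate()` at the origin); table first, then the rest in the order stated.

table();
translate([2485, 0, 0]) table();
translate([0, 0, 747]) beam(3590);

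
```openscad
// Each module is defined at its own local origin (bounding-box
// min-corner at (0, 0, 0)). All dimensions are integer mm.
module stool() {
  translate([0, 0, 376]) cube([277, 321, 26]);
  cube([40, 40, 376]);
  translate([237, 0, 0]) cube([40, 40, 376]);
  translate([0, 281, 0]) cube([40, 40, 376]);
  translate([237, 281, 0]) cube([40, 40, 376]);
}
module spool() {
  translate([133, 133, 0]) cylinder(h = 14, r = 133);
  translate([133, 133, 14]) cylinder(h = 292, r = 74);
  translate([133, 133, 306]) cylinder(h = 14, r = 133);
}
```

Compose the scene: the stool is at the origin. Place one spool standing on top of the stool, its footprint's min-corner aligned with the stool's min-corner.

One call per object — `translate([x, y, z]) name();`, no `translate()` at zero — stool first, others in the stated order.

stool();
translate([0, 0, 402]) spool();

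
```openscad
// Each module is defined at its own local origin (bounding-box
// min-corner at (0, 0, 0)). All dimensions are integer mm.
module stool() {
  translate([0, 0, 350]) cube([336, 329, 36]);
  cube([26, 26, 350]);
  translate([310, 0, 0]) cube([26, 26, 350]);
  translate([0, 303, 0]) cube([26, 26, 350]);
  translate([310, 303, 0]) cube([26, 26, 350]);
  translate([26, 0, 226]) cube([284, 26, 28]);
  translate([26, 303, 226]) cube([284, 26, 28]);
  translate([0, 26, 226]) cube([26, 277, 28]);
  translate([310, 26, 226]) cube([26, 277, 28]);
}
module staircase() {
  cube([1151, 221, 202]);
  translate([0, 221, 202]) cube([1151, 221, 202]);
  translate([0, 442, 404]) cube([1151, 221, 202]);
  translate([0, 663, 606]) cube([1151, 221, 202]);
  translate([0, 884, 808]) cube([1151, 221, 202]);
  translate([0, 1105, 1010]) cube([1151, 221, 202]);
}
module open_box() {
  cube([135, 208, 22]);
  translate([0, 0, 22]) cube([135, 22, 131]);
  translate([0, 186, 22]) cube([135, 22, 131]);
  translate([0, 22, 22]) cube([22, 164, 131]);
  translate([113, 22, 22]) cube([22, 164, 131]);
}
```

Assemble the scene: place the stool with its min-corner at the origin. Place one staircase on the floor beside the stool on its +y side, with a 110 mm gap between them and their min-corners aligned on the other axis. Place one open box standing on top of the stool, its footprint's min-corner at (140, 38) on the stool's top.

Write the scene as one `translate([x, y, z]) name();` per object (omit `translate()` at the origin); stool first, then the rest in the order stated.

stool();
translate([0, 439, 0]) staircase();
translate([140, 38, 386]) open_box();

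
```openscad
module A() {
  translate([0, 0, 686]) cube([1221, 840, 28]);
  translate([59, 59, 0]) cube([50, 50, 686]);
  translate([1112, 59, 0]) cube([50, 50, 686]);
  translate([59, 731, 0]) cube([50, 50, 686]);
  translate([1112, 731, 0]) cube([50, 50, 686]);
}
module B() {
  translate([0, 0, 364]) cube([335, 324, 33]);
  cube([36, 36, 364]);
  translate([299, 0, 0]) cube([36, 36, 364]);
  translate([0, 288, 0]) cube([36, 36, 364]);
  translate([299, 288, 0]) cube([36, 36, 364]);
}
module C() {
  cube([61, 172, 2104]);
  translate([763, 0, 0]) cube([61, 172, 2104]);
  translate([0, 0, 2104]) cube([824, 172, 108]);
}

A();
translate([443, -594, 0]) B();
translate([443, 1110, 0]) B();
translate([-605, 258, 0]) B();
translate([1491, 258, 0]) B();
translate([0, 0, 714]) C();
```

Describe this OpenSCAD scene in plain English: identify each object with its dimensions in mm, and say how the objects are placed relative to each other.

A is a table with a 1221×840 mm rectangular top, 28 mm thick, top surface at z = 714 mm, supported by four 50×50 mm square legs, each inset 59 mm from the nearest pair of top edges, running from the floor.

B is a four-legged stool. The seat is a 335×324×33 mm slab whose top surface is at z = 397 mm; four square legs, each 36×36 mm in cross-section, run from the floor (z = 0) to the underside of the seat, each flush with a corner of the seat.

C is a rectangular door frame: two vertical jambs of 61×172 mm section, 2104 mm tall, with a clear opening 702 mm wide between their inner faces. A header 108 mm tall and 172 mm deep lies on top of the jambs and spans the full outside width.

Four stools sit around the table at the −y, +y, −x, +x sides. The door frame is on top of the table.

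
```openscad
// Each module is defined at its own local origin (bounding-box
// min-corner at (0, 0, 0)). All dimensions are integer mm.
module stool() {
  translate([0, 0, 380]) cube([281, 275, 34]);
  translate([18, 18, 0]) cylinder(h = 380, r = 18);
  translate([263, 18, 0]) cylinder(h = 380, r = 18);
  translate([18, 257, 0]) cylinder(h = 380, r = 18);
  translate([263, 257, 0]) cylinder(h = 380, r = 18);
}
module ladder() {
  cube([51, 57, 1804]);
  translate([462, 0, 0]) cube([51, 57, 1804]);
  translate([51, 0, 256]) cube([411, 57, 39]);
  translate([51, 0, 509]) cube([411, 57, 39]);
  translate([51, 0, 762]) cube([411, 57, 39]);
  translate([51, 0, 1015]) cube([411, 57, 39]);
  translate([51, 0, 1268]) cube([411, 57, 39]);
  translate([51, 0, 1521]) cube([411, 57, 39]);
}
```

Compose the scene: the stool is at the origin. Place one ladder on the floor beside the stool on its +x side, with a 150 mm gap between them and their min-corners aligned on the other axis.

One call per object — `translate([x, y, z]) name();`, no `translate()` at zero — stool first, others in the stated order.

stool();
translate([431, 0, 0]) ladder();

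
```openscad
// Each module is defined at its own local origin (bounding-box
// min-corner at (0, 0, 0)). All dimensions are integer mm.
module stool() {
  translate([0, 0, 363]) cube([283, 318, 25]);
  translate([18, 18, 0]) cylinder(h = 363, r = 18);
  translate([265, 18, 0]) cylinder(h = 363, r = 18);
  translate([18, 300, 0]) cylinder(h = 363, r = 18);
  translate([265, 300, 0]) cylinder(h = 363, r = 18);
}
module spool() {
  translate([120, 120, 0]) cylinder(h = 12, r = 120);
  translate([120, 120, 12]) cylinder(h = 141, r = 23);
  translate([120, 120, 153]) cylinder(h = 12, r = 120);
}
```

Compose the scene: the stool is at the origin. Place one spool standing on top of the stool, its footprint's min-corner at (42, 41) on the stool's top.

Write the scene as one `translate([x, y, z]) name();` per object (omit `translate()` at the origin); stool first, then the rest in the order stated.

stool();
translate([42, 41, 388]) spool();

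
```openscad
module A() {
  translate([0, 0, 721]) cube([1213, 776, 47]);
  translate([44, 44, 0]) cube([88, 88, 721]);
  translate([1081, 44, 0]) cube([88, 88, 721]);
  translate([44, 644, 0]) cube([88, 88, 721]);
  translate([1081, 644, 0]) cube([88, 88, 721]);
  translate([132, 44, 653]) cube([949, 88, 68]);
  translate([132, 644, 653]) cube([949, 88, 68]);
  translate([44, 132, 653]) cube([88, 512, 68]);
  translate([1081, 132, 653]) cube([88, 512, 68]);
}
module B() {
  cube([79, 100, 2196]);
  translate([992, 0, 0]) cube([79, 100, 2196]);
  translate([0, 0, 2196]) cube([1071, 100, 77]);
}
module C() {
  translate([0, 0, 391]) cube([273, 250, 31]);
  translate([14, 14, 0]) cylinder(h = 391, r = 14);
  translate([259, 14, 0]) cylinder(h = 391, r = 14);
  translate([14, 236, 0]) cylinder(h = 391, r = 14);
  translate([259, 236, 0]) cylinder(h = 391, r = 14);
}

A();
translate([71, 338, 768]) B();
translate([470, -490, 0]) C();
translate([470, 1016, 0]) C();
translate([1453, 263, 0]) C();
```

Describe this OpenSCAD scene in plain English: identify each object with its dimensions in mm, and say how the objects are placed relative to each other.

A is a table with a 1213×776 mm rectangular top, 47 mm thick, top surface at z = 768 mm, supported by four 88×88 mm square legs, each inset 44 mm from the nearest pair of top edges, running from the floor. Four apron rails, 88 mm thick and 68 mm tall, run between adjacent legs with their top edges flush with the underside of the top and their outer faces flush with the legs' outer faces.

B is a rectangular door frame: two vertical jambs of 79×100 mm section, 2196 mm tall, with a clear opening 913 mm wide between their inner faces. A header 77 mm tall and 100 mm deep lies on top of the jambs and spans the full outside width.

C is a four-legged stool. The seat is 273×250 mm, 31 mm thick, top at z = 422 mm. It stands on four round legs, each 28 mm in diameter, from z = 0 to the seat underside, each leg's axis is inset half a diameter from the nearest pair of seat edges (so the leg's bounding box is flush with the corner).

The door frame is on top of the table, centred. Three stools sit around the table at the −y, +y, +x sides.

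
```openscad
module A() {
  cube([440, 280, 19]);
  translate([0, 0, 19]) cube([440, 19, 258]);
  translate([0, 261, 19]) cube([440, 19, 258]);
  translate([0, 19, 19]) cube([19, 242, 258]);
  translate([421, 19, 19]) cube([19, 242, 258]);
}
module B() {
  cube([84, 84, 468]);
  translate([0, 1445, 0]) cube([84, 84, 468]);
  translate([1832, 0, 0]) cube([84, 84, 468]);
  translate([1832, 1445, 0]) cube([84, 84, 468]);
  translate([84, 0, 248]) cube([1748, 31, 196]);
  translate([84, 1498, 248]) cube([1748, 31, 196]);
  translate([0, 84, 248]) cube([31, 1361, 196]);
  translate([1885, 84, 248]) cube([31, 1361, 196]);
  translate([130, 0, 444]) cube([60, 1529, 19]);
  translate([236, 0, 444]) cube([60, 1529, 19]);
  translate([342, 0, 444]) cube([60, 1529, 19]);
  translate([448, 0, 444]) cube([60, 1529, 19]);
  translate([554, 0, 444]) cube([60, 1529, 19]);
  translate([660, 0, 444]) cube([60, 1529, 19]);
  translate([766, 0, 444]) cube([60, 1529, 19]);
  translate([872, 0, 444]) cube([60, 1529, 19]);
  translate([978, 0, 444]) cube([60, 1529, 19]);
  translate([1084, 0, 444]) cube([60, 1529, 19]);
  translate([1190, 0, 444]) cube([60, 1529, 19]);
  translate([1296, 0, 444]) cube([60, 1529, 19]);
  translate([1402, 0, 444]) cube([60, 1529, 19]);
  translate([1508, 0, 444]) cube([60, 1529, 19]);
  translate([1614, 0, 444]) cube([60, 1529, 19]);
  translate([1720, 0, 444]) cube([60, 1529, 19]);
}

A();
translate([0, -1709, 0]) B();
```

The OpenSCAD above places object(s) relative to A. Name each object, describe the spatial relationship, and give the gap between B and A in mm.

The bed frame's nearest face is 180 mm from the open box's −y face.

A is an open box. B is a bed frame. The bed frame is on the floor beside the open box on its −y side. The gap between the bed frame and the open box is 180 mm.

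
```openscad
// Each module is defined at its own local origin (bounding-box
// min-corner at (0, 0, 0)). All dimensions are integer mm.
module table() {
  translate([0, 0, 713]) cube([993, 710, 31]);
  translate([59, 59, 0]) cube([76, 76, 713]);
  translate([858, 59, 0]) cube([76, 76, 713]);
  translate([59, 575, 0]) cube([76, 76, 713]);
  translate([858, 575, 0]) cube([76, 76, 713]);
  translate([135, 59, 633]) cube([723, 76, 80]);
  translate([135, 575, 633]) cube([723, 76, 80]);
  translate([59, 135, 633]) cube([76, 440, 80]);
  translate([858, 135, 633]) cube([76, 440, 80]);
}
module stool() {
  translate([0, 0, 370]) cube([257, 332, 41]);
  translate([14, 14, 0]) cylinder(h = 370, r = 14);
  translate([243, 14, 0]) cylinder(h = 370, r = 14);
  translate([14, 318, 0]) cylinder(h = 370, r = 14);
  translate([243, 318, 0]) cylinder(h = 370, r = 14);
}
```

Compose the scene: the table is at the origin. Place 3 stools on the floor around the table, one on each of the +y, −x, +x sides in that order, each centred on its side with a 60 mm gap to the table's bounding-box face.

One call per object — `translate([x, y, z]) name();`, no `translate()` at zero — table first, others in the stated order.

table();
translate([368, 770, 0]) stool();
translate([-317, 189, 0]) stool();
translate([1053, 189, 0]) stool();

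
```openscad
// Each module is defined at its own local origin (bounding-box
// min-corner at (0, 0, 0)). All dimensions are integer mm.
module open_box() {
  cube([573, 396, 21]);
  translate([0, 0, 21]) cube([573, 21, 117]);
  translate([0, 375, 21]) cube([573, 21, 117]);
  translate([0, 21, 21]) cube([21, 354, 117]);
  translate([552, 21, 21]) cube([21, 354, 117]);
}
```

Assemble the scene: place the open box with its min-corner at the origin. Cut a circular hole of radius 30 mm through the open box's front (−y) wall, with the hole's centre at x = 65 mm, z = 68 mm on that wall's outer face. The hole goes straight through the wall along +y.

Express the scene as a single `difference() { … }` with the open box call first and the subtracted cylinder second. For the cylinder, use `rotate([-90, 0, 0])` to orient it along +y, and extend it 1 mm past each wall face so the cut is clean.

difference() {
  open_box();
  translate([65, -1, 68]) rotate([-90, 0, 0]) cylinder(h = 23, r = 30);
}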